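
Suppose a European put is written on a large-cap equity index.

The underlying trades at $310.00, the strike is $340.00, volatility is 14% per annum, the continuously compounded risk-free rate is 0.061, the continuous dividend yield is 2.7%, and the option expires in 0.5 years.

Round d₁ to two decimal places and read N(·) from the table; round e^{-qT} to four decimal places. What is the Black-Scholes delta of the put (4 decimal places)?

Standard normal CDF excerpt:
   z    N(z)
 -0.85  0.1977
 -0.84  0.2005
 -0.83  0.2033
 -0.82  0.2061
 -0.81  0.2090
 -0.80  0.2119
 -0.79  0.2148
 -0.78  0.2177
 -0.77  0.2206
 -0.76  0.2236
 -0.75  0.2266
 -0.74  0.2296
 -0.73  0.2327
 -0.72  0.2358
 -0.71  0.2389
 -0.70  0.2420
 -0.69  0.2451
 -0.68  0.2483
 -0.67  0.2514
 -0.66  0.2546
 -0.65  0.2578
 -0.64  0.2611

-0.7509

σ√T = 0.14 × 0.7071 = 0.0990
d₁ = [ln(310/340) + (0.061 − 0.027 + ½·0.14²)·0.5] / (σ√T) = (-0.0924 + 0.0219) / 0.0990 = -0.7119 → -0.71
N(d₁) = N(-0.71) = 0.2389
Δ_put = exp(−qT)·(N(d₁) − 1) = 0.9866·(0.2389 − 1) = -0.7509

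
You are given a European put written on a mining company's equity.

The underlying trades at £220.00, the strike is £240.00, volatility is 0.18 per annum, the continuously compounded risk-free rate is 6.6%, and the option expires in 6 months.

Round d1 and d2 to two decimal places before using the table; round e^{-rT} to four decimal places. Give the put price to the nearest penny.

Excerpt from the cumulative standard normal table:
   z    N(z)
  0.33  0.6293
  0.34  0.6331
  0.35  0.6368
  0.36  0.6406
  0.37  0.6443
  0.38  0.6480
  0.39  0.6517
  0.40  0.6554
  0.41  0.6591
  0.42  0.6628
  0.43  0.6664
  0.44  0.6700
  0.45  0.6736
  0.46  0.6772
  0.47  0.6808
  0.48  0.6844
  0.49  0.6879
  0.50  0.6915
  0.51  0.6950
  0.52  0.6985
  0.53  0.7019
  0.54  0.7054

£18.80

T = 0.5;  σ√T = 0.1273
d₁ = [ln(220/240) + (0.066 + ½·0.18²)·0.5] / (σ√T) = (-0.0870 + 0.0411) / 0.1273 = -0.3607 which rounds to -0.36
d₂ = -0.3607 − 0.1273 = -0.4880 which rounds to -0.49
e^(−rT) = e^(−0.066·0.5) = 0.9675
N(−d₂) = N(0.49) = 0.6879;  N(−d₁) = N(0.36) = 0.6406
P = 240·0.9675·0.6879 − 220·0.6406 = 159.7304 − 140.9320 = 18.7984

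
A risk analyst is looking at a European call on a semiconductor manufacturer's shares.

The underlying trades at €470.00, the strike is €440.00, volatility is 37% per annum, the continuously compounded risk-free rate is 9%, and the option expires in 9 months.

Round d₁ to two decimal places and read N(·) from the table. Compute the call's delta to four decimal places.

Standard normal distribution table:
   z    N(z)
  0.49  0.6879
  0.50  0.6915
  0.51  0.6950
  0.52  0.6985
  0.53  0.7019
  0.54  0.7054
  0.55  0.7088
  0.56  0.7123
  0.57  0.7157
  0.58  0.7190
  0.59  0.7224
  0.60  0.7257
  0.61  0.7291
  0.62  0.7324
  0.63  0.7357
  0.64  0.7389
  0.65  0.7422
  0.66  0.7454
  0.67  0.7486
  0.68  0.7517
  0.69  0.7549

0.7190

T = 0.75;  σ√T = 0.3204
d₁ = [ln(470/440) + (0.09 + 0.37²/2)·0.75] / 0.3204 = [0.0660 + 0.1188] / 0.3204 = 0.5767 ⇒ 0.58
N(d₁) = N(0.58) = 0.7190
Δ_call = N(d₁) = 0.7190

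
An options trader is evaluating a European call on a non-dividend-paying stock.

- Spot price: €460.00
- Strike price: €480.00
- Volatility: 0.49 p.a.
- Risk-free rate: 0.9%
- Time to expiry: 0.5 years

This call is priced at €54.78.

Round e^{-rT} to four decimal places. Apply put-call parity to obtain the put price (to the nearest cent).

exp(−rT) = exp(−0.009·0.5) = 0.9955
Put-call parity: C − P = S − K·e^(−rT) = 460 − 480·0.9955 = 460 − 477.8400 = -17.8400
P = C − (C − P) = 54.78 − (-17.8400) = 72.6200

€72.62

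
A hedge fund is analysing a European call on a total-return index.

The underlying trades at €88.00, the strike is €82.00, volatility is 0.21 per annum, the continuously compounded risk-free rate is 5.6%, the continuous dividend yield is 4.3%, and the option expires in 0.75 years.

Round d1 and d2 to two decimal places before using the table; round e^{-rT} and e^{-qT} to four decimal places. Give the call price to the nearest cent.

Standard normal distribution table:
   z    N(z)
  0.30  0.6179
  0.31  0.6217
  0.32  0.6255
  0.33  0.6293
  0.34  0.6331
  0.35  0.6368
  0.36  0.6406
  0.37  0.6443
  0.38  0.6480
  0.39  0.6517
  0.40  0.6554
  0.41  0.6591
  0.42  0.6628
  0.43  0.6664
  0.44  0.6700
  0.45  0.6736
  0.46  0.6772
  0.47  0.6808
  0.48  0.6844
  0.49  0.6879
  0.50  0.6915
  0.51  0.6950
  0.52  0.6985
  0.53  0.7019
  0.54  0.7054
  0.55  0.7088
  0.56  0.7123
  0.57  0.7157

σ√T = 0.21·√0.75 = 0.1819
d₁ = [ln(88/82) + (0.056 − 0.043 + ½·0.21²)·0.75] / (σ√T) = (0.0706 + 0.0263) / 0.1819 = 0.5328 ⇒ 0.53
d₂ = 0.5328 − 0.1819 = 0.3510 ⇒ 0.35
e^(−qT) = e^(−0.043·0.75) = 0.9683;  e^(−rT) = e^(−0.056·0.75) = 0.9589
N(d₁) = N(0.53) = 0.7019;  N(d₂) = N(0.35) = 0.6368
C = 88·0.9683·0.7019 − 82·0.9589·0.6368 = 59.8092 − 50.0715 = 9.7377

€9.74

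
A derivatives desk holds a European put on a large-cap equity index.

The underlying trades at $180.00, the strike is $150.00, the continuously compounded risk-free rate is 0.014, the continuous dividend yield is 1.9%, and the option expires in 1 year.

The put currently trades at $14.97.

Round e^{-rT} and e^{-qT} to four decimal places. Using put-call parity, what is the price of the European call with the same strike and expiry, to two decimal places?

$43.67

exp(−qT) = exp(−0.019·1) = 0.9812;  exp(−rT) = exp(−0.014·1) = 0.9861
Put-call parity: C − P = S·e^(−qT) − K·e^(−rT) = 180·0.9812 − 150·0.9861 = 176.6160 − 147.9150 = 28.7010
C = P + (C − P) = 14.97 + (28.7010) = 43.6710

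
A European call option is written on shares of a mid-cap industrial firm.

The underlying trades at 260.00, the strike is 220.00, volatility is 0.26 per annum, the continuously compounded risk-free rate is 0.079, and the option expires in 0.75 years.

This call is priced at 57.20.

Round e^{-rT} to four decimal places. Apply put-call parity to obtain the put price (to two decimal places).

e^(−rT) = e^(−0.079·0.75) = 0.9425
Put-call parity: C − P = S − K·e^(−rT) = 260 − 220·0.9425 = 260 − 207.3500 = 52.6500
P = C − (C − P) = 57.20 − (52.6500) = 4.5500

4.55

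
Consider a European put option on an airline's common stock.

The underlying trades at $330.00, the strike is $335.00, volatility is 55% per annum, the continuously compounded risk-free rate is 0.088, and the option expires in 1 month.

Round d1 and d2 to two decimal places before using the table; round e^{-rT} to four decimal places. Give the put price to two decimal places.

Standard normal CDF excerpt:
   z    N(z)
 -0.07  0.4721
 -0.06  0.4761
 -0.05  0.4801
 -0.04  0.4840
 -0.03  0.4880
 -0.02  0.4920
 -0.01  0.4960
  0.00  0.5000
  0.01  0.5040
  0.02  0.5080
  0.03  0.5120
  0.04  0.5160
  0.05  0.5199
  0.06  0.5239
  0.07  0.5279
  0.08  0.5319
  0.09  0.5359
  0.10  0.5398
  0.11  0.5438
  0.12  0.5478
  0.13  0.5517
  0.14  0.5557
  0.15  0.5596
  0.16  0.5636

T = 0.08333;  σ√T = 0.1588
d₁ = [ln(330/335) + (0.088 + 0.55²/2)·0.08333] / 0.1588 = [-0.0150 + 0.0199] / 0.1588 = 0.0309 which rounds to 0.03
d₂ = d₁ − σ√T = 0.0309 − 0.1588 = -0.1279 which rounds to -0.13
exp(−rT) = exp(−0.088·0.08333) = 0.9927
N(−d₂) = N(0.13) = 0.5517;  N(−d₁) = N(-0.03) = 0.4880
P = 335·0.9927·0.5517 − 330·0.4880 = 183.4703 − 161.0400 = 22.4303

$22.43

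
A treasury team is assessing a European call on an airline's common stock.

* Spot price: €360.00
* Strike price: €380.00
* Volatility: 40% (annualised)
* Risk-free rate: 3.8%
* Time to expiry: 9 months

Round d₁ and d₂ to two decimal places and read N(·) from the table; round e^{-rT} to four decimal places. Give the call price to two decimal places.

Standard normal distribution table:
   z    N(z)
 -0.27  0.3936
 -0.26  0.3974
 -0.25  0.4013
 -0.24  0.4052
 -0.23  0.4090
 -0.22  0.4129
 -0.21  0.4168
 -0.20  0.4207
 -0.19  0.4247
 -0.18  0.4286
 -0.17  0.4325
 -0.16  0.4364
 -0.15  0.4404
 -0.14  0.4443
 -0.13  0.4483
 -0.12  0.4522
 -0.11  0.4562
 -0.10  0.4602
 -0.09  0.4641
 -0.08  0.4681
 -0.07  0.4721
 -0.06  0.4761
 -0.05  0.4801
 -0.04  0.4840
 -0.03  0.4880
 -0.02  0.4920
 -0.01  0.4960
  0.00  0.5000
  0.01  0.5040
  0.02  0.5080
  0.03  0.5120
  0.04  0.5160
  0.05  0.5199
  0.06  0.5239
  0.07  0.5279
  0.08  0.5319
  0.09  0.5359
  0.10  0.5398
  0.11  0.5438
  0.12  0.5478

€46.12

σ√T = 0.4·√0.75 = 0.3464
d₁ = [ln(360/380) + (0.038 + 0.4²/2)·0.75] / 0.3464 = [-0.0541 + 0.0885] / 0.3464 = 0.0994 ⇒ 0.10
d₂ = d₁ − σ√T = 0.0994 − 0.3464 = -0.2470 ⇒ -0.25
exp(−rT) = exp(−0.038·0.75) = 0.9719
C = 360·N(0.10) − 380·0.9719·N(-0.25) = 360·0.5398 − 380·0.9719·0.4013 = 194.3280 − 148.2089 = 46.1191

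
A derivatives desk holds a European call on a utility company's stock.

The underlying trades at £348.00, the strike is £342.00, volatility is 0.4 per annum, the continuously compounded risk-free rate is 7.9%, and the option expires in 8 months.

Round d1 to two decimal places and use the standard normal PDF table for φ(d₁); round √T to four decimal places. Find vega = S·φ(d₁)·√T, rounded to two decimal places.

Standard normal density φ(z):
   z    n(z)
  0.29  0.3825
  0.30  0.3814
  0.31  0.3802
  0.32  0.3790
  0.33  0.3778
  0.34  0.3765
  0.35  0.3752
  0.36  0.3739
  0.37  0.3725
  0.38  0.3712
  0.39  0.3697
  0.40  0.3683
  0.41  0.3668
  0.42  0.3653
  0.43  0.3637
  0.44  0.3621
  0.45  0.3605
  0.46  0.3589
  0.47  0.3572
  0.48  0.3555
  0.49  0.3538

T = 0.6667;  σ√T = 0.3266
d₁ = [ln(348/342) + (0.079 + 0.4²/2)·0.6667] / 0.3266 = [0.0174 + 0.1060] / 0.3266 = 0.3778 which rounds to 0.38
√T = √0.6667 = 0.8165
φ(d₁) = φ(0.38) = 0.3712
vega = S·φ(d₁)·√T = 348·0.3712·0.8165 = 105.4735

105.47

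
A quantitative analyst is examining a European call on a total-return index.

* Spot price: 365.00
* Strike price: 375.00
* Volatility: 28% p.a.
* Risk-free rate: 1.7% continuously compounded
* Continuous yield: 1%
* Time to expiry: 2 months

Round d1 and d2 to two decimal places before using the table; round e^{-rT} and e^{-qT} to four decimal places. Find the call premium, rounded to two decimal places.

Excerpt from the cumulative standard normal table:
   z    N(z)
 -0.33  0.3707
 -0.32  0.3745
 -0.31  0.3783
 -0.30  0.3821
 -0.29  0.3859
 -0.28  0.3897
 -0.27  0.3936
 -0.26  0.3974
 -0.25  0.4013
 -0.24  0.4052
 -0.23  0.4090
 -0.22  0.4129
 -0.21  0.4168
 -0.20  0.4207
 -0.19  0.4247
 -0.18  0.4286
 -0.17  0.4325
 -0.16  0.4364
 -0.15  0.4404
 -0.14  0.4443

11.87

T = 0.1667;  σ√T = 0.1143
d₁ = [ln(365/375) + (0.017 − 0.01 + 0.28²/2)·0.1667] / 0.1143 = [-0.0270 + 0.0077] / 0.1143 = -0.1691 → -0.17
d₂ = d₁ − σ√T = -0.1691 − 0.1143 = -0.2834 → -0.28
exp(−qT) = exp(−0.01·0.1667) = 0.9983;  exp(−rT) = exp(−0.017·0.1667) = 0.9972
N(d₁) = N(-0.17) = 0.4325;  N(d₂) = N(-0.28) = 0.3897
C = 365·0.9983·0.4325 − 375·0.9972·0.3897 = 157.5941 − 145.7283 = 11.8658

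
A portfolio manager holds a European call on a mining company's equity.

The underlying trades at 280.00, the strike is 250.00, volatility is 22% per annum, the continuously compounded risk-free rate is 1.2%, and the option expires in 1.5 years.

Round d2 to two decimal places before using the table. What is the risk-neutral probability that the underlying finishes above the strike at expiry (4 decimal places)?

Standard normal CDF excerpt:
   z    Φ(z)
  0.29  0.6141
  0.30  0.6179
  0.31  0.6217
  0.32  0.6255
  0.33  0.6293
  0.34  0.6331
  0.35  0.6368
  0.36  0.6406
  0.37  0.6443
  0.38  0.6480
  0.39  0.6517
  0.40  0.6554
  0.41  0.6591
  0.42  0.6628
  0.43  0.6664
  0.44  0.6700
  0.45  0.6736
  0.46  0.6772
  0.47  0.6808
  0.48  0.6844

σ√T = 0.22 × 1.2247 = 0.2694
d₁ = [ln(280/250) + (0.012 + 0.22²/2)·1.5] / 0.2694 = [0.1133 + 0.0543] / 0.2694 = 0.6221 ≈ 0.62
d₂ = d₁ − σ√T = 0.6221 − 0.2694 = 0.3527 ≈ 0.35
Risk-neutral Pr[S_T > K] = N(d₂) = N(0.35) = 0.6368

0.6368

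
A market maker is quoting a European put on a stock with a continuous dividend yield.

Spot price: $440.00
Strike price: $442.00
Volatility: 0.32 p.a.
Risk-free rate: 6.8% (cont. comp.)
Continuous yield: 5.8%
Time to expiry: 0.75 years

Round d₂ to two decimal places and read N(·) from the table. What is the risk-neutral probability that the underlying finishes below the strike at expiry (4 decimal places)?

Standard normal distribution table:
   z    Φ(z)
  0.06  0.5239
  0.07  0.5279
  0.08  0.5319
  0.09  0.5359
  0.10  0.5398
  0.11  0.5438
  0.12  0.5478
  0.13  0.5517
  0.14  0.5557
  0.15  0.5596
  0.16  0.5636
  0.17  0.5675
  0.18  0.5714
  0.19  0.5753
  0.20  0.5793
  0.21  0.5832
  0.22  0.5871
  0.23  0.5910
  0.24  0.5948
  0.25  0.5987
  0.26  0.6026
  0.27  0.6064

T = 0.75;  σ√T = 0.2771
d₁ = [ln(440/442) + (0.068 − 0.058 + ½·0.32²)·0.75] / (σ√T) = (-0.0045 + 0.0459) / 0.2771 = 0.1493 → 0.15
d₂ = 0.1493 − 0.2771 = -0.1279 → -0.13
Pr(exercise) under Q = N(−d₂) = N(0.13) = 0.5517

0.5517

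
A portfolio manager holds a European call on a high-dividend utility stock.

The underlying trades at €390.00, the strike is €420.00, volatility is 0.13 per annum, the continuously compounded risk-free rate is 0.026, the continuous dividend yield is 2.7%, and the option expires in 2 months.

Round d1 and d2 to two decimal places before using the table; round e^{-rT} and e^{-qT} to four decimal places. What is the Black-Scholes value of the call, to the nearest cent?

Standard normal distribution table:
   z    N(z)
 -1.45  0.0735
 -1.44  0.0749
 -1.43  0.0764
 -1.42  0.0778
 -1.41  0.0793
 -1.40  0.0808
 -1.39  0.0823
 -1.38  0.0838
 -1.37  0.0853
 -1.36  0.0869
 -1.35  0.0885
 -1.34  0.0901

€1.17

σ√T = 0.13·√0.1667 = 0.0531
d₁ = [ln(390/420) + (0.026 − 0.027 + 0.13²/2)·0.1667] / 0.0531 = [-0.0741 + 0.0012] / 0.0531 = -1.3730 which rounds to -1.37
d₂ = d₁ − σ√T = -1.3730 − 0.0531 = -1.4260 which rounds to -1.43
exp(−qT) = exp(−0.027·0.1667) = 0.9955;  exp(−rT) = exp(−0.026·0.1667) = 0.9957
C = 390·0.9955·N(-1.37) − 420·0.9957·N(-1.43) = 390·0.9955·0.0853 − 420·0.9957·0.0764 = 33.1173 − 31.9500 = 1.1673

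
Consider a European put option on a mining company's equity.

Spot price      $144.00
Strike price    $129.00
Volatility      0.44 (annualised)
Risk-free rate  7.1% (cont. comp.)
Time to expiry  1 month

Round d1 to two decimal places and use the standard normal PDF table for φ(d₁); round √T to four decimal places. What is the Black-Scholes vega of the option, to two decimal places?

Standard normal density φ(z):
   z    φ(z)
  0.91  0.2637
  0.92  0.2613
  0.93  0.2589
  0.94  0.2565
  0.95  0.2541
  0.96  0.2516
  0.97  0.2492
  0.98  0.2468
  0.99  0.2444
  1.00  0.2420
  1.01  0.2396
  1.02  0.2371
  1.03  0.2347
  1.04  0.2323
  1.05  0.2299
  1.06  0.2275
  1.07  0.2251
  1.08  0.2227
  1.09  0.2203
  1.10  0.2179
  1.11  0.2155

10.26

σ√T = 0.44 × 0.2887 = 0.1270
ln(S/K) + (r + σ²/2)T = ln(144/129) + (0.071 + 0.44²/2)·0.08333 = 0.1100 + 0.0140 = 0.1240
d₁ = 0.1240 / 0.1270 = 0.9761 ≈ 0.98
√T = √0.08333 = 0.2887
φ(d₁) = φ(0.98) = 0.2468
vega = S·φ(d₁)·√T = 144·0.2468·0.2887 = 10.2602
(Call and put vega coincide under Black-Scholes.)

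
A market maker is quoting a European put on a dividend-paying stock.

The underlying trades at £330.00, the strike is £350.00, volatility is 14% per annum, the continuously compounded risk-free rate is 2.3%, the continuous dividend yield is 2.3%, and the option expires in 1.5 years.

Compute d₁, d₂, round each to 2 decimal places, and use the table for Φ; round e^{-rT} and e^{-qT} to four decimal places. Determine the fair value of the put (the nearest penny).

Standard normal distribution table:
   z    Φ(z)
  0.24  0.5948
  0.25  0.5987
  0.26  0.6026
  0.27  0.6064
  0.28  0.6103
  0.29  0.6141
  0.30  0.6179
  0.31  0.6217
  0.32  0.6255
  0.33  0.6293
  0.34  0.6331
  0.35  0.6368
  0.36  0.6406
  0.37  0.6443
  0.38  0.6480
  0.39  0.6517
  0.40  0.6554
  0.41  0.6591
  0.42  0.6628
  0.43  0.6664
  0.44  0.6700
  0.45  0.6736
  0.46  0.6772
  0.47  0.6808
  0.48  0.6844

σ√T = 0.14 × 1.2247 = 0.1715
d₁ = [ln(330/350) + (0.023 − 0.023 + ½·0.14²)·1.5] / (σ√T) = (-0.0588 + 0.0147) / 0.1715 = -0.2574 → -0.26
d₂ = -0.2574 − 0.1715 = -0.4289 → -0.43
exp(−qT) = exp(−0.023·1.5) = 0.9661;  exp(−rT) = exp(−0.023·1.5) = 0.9661
P = 350·0.9661·N(0.43) − 330·0.9661·N(0.26) = 350·0.9661·0.6664 − 330·0.9661·0.6026 = 225.3332 − 192.1167 = 33.2165

£33.22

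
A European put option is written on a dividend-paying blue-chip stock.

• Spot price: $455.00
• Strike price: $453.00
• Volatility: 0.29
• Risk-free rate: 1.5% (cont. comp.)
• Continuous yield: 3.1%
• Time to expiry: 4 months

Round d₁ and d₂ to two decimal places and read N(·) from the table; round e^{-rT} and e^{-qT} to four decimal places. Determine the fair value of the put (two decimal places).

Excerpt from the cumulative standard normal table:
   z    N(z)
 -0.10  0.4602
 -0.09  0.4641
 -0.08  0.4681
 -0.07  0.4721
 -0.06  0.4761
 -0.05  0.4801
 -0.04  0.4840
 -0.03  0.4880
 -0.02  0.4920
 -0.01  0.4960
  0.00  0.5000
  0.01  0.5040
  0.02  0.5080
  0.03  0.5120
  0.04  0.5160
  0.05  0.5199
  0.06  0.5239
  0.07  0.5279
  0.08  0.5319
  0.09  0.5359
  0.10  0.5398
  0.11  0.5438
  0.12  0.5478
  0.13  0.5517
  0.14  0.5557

$30.76

T = 0.3333;  σ√T = 0.1674
ln(S/K) + (r − q + σ²/2)T = ln(455/453) + (0.015 − 0.031 + 0.29²/2)·0.3333 = 0.0044 + 0.0087 = 0.0131
d₁ = 0.0131 / 0.1674 = 0.0782 → 0.08
d₂ = d₁ − σ√T = 0.0782 − 0.1674 = -0.0893 → -0.09
exp(−qT) = exp(−0.031·0.3333) = 0.9897;  exp(−rT) = exp(−0.015·0.3333) = 0.9950
N(−d₂) = N(0.09) = 0.5359;  N(−d₁) = N(-0.08) = 0.4681
P = 453·0.9950·0.5359 − 455·0.9897·0.4681 = 241.5489 − 210.7917 = 30.7571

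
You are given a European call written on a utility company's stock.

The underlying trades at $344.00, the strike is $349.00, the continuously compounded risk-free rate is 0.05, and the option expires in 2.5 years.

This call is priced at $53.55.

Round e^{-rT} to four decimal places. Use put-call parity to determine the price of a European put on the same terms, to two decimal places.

$17.54

e^(−rT) = e^(−0.05·2.5) = 0.8825
Put-call parity: C − P = S − K·e^(−rT) = 344 − 349·0.8825 = 344 − 307.9925 = 36.0075
P = C − (C − P) = 53.55 − (36.0075) = 17.5425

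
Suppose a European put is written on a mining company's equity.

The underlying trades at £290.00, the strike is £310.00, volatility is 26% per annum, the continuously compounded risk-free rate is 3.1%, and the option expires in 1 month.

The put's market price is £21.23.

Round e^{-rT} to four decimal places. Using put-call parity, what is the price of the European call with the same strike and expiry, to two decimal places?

e^(−rT) = e^(−0.031·0.08333) = 0.9974
Put-call parity: C − P = S − K·e^(−rT) = 290 − 310·0.9974 = 290 − 309.1940 = -19.1940
C = P + (C − P) = 21.23 + (-19.1940) = 2.0360

£2.04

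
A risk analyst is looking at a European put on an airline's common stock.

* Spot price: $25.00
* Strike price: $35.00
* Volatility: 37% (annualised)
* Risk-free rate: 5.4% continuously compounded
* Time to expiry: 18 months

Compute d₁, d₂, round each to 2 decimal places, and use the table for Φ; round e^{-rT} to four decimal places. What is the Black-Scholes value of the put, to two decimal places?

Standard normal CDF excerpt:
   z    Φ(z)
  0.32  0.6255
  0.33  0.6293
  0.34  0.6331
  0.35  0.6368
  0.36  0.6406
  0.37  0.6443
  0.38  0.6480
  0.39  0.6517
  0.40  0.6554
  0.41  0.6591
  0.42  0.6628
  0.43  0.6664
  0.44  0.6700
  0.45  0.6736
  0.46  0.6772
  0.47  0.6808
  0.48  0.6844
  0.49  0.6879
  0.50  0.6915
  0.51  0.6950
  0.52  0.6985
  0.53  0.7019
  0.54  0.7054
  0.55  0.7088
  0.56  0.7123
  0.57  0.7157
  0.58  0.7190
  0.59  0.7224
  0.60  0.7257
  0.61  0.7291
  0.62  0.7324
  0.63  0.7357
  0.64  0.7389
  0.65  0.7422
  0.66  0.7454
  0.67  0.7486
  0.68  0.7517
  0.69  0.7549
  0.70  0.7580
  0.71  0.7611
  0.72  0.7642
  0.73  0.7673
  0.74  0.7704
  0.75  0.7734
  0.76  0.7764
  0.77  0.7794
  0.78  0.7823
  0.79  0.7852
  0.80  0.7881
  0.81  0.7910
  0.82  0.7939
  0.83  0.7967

T = 1.5;  σ√T = 0.4532
d₁ = [ln(25/35) + (0.054 + 0.37²/2)·1.5] / 0.4532 = [-0.3365 + 0.1837] / 0.4532 = -0.3372 ⇒ -0.34
d₂ = d₁ − σ√T = -0.3372 − 0.4532 = -0.7903 ⇒ -0.79
exp(−rT) = exp(−0.054·1.5) = 0.9222
P = 35·0.9222·N(0.79) − 25·N(0.34) = 35·0.9222·0.7852 − 25·0.6331 = 25.3439 − 15.8275 = 9.5164

$9.52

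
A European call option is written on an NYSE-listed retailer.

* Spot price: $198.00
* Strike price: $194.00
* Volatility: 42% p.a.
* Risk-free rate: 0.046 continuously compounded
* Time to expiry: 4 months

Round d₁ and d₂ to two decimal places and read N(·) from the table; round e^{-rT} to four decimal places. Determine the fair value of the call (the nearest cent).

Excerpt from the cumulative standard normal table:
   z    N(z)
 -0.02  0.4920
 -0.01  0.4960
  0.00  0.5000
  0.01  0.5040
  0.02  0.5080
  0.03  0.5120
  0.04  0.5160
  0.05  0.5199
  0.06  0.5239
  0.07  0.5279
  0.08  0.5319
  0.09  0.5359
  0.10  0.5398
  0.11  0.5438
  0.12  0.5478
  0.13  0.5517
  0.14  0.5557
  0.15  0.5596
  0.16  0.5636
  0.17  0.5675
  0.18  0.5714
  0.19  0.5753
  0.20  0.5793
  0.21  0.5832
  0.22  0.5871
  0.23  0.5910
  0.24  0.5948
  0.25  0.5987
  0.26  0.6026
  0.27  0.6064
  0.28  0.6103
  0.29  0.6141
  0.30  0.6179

$22.25

σ√T = 0.42 × 0.5774 = 0.2425
d₁ = [ln(198/194) + (0.046 + 0.42²/2)·0.3333] / 0.2425 = [0.0204 + 0.0447] / 0.2425 = 0.2686 ≈ 0.27
d₂ = d₁ − σ√T = 0.2686 − 0.2425 = 0.0262 ≈ 0.03
e^(−rT) = e^(−0.046·0.3333) = 0.9848
C = 198·N(0.27) − 194·0.9848·N(0.03) = 198·0.6064 − 194·0.9848·0.5120 = 120.0672 − 97.8182 = 22.2490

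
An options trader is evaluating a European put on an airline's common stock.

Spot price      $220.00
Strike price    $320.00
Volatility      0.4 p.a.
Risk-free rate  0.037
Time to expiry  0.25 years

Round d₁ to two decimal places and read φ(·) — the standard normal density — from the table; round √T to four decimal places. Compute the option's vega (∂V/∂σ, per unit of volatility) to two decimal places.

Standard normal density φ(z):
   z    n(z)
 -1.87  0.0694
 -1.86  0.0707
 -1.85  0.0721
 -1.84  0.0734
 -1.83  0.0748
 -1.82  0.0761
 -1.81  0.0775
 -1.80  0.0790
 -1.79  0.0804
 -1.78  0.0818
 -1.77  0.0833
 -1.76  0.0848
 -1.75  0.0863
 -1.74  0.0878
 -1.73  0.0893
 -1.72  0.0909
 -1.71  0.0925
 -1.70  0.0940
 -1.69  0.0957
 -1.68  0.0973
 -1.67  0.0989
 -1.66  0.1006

T = 0.25;  σ√T = 0.2000
d₁ = [ln(220/320) + (0.037 + 0.4²/2)·0.25] / 0.2000 = [-0.3747 + 0.0293] / 0.2000 = -1.7272 ⇒ -1.73
√T = √0.25 = 0.5000
φ(d₁) = φ(-1.73) = 0.0893
vega = S·φ(d₁)·√T = 220·0.0893·0.5000 = 9.8230

9.82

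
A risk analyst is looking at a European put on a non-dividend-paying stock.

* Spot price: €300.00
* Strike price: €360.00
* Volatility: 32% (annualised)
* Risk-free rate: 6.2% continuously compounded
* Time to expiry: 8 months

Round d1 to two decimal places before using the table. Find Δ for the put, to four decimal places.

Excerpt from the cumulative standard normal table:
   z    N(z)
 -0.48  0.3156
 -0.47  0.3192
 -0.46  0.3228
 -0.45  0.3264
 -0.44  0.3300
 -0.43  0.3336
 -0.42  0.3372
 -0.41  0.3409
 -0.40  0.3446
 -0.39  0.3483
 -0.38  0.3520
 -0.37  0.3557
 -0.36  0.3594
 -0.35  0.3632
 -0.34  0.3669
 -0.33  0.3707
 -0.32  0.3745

-0.6591

T = 0.6667;  σ√T = 0.2613
d₁ = [ln(300/360) + (0.062 + 0.32²/2)·0.6667] / 0.2613 = [-0.1823 + 0.0755] / 0.2613 = -0.4090 → -0.41
N(d₁) = N(-0.41) = 0.3409
Δ_put = N(d₁) − 1 = 0.3409 − 1 = -0.6591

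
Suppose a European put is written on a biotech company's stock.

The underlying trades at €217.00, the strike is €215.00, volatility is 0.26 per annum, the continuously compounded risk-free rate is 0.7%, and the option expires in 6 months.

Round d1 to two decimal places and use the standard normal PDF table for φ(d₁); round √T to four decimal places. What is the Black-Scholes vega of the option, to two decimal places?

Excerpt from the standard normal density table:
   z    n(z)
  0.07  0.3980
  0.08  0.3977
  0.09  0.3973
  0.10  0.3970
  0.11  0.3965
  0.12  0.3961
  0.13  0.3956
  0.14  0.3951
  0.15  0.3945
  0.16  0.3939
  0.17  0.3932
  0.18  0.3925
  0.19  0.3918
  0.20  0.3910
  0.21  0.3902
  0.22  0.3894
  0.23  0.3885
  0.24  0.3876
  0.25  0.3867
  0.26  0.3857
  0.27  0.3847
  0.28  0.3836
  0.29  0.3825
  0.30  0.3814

60.44

T = 0.5;  σ√T = 0.1838
d₁ = [ln(217/215) + (0.007 + 0.26²/2)·0.5] / 0.1838 = [0.0093 + 0.0204] / 0.1838 = 0.1613 → 0.16
√T = √0.5 = 0.7071
φ(d₁) = φ(0.16) = 0.3939
vega = S·φ(d₁)·√T = 217·0.3939·0.7071 = 60.4403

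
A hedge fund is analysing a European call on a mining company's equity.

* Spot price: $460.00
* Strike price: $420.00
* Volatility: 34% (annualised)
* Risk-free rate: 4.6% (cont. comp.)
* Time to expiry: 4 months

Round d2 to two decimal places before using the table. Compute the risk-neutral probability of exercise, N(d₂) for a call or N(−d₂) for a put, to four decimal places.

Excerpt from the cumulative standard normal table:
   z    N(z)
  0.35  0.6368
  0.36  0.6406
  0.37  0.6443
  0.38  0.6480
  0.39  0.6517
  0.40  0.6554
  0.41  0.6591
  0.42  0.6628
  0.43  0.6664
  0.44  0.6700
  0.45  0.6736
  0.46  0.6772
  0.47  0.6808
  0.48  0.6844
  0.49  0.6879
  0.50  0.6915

T = 0.3333;  σ√T = 0.1963
d₁ = [ln(460/420) + (0.046 + 0.34²/2)·0.3333] / 0.1963 = [0.0910 + 0.0346] / 0.1963 = 0.6397 which rounds to 0.64
d₂ = d₁ − σ√T = 0.6397 − 0.1963 = 0.4434 which rounds to 0.44
Pr(exercise) under Q = N(d₂) = 0.6700

0.6700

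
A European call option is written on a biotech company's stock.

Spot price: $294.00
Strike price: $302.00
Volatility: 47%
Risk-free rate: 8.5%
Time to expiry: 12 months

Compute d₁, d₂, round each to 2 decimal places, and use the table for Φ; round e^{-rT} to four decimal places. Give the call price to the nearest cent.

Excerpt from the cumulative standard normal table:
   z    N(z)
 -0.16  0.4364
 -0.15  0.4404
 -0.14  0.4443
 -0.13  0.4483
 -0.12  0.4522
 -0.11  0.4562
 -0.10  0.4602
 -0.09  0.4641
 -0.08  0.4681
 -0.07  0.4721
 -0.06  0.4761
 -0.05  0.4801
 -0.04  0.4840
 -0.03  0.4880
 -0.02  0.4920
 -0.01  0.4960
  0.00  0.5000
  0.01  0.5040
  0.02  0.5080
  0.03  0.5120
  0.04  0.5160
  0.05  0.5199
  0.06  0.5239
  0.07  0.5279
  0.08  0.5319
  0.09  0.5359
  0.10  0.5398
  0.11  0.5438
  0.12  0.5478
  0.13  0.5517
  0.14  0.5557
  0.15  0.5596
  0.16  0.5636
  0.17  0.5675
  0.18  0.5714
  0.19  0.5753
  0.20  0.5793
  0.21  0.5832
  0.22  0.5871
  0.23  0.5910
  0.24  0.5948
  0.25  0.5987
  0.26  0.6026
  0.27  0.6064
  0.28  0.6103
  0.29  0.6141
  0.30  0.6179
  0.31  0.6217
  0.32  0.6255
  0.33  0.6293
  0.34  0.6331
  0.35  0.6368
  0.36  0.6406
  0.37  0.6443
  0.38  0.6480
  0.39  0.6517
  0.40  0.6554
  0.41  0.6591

σ√T = 0.47 × 1.0000 = 0.4700
ln(S/K) + (r + σ²/2)T = ln(294/302) + (0.085 + 0.47²/2)·1 = -0.0268 + 0.1955 = 0.1686
d₁ = 0.1686 / 0.4700 = 0.3587 ⇒ 0.36
d₂ = d₁ − σ√T = 0.3587 − 0.4700 = -0.1113 ⇒ -0.11
e^(−rT) = e^(−0.085·1) = 0.9185
N(d₁) = N(0.36) = 0.6406;  N(d₂) = N(-0.11) = 0.4562
C = 294·0.6406 − 302·0.9185·0.4562 = 188.3364 − 126.5439 = 61.7925

$61.79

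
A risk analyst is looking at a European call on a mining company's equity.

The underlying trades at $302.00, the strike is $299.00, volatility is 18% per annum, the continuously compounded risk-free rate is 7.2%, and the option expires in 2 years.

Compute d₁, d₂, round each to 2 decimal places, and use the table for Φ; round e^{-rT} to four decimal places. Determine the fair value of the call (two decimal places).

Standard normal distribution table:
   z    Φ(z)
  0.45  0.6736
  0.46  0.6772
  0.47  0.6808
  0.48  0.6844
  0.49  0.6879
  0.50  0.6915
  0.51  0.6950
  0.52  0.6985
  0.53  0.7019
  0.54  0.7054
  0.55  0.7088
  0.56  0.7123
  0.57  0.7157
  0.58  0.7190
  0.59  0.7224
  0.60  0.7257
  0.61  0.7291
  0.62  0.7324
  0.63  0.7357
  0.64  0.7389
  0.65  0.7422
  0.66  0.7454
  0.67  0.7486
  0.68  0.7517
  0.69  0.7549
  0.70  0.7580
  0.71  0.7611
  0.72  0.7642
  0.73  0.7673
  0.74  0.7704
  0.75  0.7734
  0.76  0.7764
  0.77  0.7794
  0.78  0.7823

$54.53

T = 2;  σ√T = 0.2546
d₁ = [ln(302/299) + (0.072 + 0.18²/2)·2] / 0.2546 = [0.0100 + 0.1764] / 0.2546 = 0.7322 which rounds to 0.73
d₂ = d₁ − σ√T = 0.7322 − 0.2546 = 0.4776 which rounds to 0.48
e^(−rT) = e^(−0.072·2) = 0.8659
N(d₁) = N(0.73) = 0.7673;  N(d₂) = N(0.48) = 0.6844
C = 302·0.7673 − 299·0.8659·0.6844 = 231.7246 − 177.1940 = 54.5306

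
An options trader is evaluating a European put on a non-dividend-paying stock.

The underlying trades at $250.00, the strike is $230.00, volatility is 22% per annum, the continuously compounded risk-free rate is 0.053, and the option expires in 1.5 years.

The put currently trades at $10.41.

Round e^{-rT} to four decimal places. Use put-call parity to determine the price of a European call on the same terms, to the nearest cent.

exp(−rT) = exp(−0.053·1.5) = 0.9236
Put-call parity: C − P = S − K·e^(−rT) = 250 − 230·0.9236 = 250 − 212.4280 = 37.5720
C = P + (C − P) = 10.41 + (37.5720) = 47.9820

$47.98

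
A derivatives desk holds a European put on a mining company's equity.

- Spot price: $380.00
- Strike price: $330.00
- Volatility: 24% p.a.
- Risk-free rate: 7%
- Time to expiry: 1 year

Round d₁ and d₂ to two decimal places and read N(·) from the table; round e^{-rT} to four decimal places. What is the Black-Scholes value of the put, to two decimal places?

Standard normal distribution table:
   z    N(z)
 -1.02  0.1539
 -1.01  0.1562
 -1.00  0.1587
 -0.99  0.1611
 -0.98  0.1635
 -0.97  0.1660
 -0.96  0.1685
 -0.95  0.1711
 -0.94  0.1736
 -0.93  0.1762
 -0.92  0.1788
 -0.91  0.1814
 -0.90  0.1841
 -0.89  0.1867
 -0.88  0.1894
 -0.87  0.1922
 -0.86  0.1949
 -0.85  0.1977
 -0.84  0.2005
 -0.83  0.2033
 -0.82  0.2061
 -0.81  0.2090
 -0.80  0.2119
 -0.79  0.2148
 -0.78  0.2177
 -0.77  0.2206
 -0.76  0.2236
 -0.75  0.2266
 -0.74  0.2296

σ√T = 0.24 × 1.0000 = 0.2400
d₁ = [ln(380/330) + (0.07 + 0.24²/2)·1] / 0.2400 = [0.1411 + 0.0988] / 0.2400 = 0.9995 ⇒ 1.00
d₂ = d₁ − σ√T = 0.9995 − 0.2400 = 0.7595 ⇒ 0.76
exp(−rT) = exp(−0.07·1) = 0.9324
N(−d₂) = N(-0.76) = 0.2236;  N(−d₁) = N(-1.00) = 0.1587
P = 330·0.9324·0.2236 − 380·0.1587 = 68.7999 − 60.3060 = 8.4939

$8.49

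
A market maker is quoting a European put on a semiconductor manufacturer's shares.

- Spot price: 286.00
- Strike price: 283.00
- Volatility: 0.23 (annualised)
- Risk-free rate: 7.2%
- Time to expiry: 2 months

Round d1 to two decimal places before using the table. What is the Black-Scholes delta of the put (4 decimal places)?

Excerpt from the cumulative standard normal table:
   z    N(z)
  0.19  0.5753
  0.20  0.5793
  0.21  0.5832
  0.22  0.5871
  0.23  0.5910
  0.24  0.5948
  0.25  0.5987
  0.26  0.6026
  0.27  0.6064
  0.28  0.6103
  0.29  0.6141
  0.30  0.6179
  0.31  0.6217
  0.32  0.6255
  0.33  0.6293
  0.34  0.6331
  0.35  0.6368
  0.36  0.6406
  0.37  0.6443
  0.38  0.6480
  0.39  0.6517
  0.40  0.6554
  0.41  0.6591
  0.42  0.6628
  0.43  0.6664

σ√T = 0.23 × 0.4082 = 0.0939
d₁ = [ln(286/283) + (0.072 + 0.23²/2)·0.1667] / 0.0939 = [0.0105 + 0.0164] / 0.0939 = 0.2871 which rounds to 0.29
N(d₁) = N(0.29) = 0.6141
Δ_put = N(d₁) − 1 = 0.6141 − 1 = -0.3859

-0.3859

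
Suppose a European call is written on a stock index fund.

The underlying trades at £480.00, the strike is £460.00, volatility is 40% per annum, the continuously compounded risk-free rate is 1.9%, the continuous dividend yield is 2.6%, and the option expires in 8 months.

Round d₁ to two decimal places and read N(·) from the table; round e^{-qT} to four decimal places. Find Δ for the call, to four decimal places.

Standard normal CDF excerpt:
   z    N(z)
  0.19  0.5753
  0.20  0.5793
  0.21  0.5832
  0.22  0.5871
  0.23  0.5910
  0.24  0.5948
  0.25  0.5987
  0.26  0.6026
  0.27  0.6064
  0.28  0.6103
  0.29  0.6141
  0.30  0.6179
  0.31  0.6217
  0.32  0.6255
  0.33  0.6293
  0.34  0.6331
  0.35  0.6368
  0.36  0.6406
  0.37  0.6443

0.5998

σ√T = 0.4 × 0.8165 = 0.3266
ln(S/K) + (r − q + σ²/2)T = ln(480/460) + (0.019 − 0.026 + 0.4²/2)·0.6667 = 0.0426 + 0.0487 = 0.0912
d₁ = 0.0912 / 0.3266 = 0.2793 ⇒ 0.28
N(d₁) = N(0.28) = 0.6103
Δ_call = e^(−qT)·N(d₁) = 0.9828·0.6103 = 0.5998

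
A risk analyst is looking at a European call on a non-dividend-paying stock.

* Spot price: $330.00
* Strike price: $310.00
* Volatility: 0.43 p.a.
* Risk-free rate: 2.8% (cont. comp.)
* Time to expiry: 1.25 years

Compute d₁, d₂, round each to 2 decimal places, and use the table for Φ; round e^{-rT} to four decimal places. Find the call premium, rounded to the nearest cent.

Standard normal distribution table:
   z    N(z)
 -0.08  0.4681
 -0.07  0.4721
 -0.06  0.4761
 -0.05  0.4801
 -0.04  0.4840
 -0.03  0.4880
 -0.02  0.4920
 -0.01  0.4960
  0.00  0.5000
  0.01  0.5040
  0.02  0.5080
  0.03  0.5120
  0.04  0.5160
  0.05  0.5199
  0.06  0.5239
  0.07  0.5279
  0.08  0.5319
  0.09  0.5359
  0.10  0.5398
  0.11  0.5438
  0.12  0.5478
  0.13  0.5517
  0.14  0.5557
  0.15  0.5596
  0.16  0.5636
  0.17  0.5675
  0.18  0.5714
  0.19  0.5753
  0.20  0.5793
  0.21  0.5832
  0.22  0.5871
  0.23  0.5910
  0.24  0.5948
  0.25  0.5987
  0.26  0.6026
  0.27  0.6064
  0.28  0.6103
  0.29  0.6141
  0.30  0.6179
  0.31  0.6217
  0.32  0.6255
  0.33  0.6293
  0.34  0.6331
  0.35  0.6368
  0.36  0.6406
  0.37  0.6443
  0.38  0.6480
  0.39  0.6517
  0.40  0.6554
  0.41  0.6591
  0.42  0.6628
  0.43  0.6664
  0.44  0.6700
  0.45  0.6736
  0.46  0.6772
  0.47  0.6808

$76.22

T = 1.25;  σ√T = 0.4808
d₁ = [ln(330/310) + (0.028 + 0.43²/2)·1.25] / 0.4808 = [0.0625 + 0.1506] / 0.4808 = 0.4432 → 0.44
d₂ = d₁ − σ√T = 0.4432 − 0.4808 = -0.0375 → -0.04
exp(−rT) = exp(−0.028·1.25) = 0.9656
N(d₁) = N(0.44) = 0.6700;  N(d₂) = N(-0.04) = 0.4840
C = 330·0.6700 − 310·0.9656·0.4840 = 221.1000 − 144.8786 = 76.2214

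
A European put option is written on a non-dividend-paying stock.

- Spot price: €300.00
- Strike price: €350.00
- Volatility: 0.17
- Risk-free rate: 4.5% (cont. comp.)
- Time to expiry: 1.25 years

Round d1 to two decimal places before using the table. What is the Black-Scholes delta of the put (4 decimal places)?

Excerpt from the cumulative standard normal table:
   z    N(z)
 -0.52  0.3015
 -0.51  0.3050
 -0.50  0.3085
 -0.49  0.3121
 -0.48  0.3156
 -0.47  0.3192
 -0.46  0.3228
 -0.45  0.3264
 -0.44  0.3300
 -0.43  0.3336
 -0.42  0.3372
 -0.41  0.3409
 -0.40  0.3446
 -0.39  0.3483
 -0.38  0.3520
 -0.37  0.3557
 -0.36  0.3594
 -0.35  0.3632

σ√T = 0.17·√1.25 = 0.1901
d₁ = [ln(300/350) + (0.045 + ½·0.17²)·1.25] / (σ√T) = (-0.1542 + 0.0743) / 0.1901 = -0.4201 ⇒ -0.42
N(d₁) = N(-0.42) = 0.3372
Δ_put = N(d₁) − 1 = 0.3372 − 1 = -0.6628

-0.6628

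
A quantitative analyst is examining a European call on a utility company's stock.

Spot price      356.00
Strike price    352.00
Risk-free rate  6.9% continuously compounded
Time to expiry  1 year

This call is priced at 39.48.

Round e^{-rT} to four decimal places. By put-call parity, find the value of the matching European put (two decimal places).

12.00

e^(−rT) = e^(−0.069·1) = 0.9333
Put-call parity: C − P = S − K·e^(−rT) = 356 − 352·0.9333 = 356 − 328.5216 = 27.4784
P = C − (C − P) = 39.48 − (27.4784) = 12.0016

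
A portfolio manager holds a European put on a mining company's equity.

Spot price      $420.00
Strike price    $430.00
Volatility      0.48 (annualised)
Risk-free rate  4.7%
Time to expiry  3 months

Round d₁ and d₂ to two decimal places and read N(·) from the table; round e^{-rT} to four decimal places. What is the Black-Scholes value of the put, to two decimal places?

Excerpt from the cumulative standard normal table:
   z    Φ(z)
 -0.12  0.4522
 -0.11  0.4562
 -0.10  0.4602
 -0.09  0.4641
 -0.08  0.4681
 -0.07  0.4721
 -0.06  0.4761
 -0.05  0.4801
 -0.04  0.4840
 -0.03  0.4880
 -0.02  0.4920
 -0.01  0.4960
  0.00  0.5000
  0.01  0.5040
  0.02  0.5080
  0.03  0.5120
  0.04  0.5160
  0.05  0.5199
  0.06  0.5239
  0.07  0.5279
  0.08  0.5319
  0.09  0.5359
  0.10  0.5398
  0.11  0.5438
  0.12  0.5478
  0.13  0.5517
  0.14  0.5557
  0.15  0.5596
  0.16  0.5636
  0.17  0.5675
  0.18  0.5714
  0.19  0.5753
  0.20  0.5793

σ√T = 0.48·√0.25 = 0.2400
d₁ = [ln(420/430) + (0.047 + 0.48²/2)·0.25] / 0.2400 = [-0.0235 + 0.0406] / 0.2400 = 0.0709 which rounds to 0.07
d₂ = d₁ − σ√T = 0.0709 − 0.2400 = -0.1691 which rounds to -0.17
exp(−rT) = exp(−0.047·0.25) = 0.9883
P = 430·0.9883·N(0.17) − 420·N(-0.07) = 430·0.9883·0.5675 − 420·0.4721 = 241.1699 − 198.2820 = 42.8879

$42.89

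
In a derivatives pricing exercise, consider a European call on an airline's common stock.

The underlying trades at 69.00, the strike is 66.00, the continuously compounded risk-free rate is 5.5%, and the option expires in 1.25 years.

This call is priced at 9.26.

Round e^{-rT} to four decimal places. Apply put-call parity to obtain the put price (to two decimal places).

1.88

exp(−rT) = exp(−0.055·1.25) = 0.9336
Put-call parity: C − P = S − K·e^(−rT) = 69 − 66·0.9336 = 69 − 61.6176 = 7.3824
P = C − (C − P) = 9.26 − (7.3824) = 1.8776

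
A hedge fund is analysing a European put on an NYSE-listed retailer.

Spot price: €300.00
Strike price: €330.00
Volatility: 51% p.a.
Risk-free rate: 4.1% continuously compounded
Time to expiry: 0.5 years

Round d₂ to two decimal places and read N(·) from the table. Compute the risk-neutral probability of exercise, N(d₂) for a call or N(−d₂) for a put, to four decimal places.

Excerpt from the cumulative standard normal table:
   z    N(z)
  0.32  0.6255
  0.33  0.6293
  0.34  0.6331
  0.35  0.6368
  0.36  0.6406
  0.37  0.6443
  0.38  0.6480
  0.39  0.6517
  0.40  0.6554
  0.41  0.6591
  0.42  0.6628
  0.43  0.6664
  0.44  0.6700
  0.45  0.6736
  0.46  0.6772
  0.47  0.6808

0.6517

T = 0.5;  σ√T = 0.3606
d₁ = [ln(300/330) + (0.041 + 0.51²/2)·0.5] / 0.3606 = [-0.0953 + 0.0855] / 0.3606 = -0.0271 ≈ -0.03
d₂ = d₁ − σ√T = -0.0271 − 0.3606 = -0.3878 ≈ -0.39
Pr(exercise) under Q = N(−d₂) = N(0.39) = 0.6517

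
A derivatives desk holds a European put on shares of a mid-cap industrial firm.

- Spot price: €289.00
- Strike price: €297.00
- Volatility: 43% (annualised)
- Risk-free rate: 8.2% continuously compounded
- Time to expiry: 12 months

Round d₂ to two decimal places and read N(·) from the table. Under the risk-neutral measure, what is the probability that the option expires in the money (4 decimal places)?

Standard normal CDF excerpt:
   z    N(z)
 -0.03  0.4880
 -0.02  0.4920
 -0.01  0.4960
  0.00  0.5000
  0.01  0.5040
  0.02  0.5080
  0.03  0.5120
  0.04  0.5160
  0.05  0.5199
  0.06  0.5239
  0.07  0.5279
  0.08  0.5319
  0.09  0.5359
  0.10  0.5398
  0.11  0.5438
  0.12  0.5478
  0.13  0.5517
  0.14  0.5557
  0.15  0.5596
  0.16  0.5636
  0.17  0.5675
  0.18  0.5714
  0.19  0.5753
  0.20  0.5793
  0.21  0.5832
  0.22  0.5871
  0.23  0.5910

0.5359

T = 1;  σ√T = 0.4300
d₁ = [ln(289/297) + (0.082 + ½·0.43²)·1] / (σ√T) = (-0.0273 + 0.1744) / 0.4300 = 0.3422 → 0.34
d₂ = 0.3422 − 0.4300 = -0.0878 → -0.09
Risk-neutral Pr[S_T < K] = N(−d₂) = N(0.09) = 0.5359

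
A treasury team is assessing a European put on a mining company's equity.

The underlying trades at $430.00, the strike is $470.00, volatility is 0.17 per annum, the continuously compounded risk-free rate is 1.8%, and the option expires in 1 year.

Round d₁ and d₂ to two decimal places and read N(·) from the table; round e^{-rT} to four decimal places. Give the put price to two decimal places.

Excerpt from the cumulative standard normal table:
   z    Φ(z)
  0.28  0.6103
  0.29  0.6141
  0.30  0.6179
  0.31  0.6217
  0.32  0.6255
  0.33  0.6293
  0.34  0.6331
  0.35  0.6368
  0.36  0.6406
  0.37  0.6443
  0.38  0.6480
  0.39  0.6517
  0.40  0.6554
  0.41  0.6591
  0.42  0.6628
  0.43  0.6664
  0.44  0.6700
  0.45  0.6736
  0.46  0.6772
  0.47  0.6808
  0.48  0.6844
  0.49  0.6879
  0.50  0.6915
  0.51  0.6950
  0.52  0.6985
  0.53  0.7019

$48.62

σ√T = 0.17·√1 = 0.1700
d₁ = [ln(430/470) + (0.018 + ½·0.17²)·1] / (σ√T) = (-0.0889 + 0.0324) / 0.1700 = -0.3323 ≈ -0.33
d₂ = -0.3323 − 0.1700 = -0.5023 ≈ -0.50
e^(−rT) = e^(−0.018·1) = 0.9822
N(−d₂) = N(0.50) = 0.6915;  N(−d₁) = N(0.33) = 0.6293
P = 470·0.9822·0.6915 − 430·0.6293 = 319.2199 − 270.5990 = 48.6209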